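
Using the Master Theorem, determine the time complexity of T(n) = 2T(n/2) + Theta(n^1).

Master Theorem for T(n) = 2T(n/2) + O(n^1):

a = 2, b = 2, c = 1
log_b(a) = log_2(2) = 1.0000

Case 2: c = 1 = log_2(2) = 1.0000
T(n) = O(n^1 log n) = O(n log n)

For T(n) = 2T(n/2) + O(n^1): log_2(2) = 1.0000. This is Case 2 of the Master Theorem (c = log_b(a), equal work at all levels), giving O(n log n).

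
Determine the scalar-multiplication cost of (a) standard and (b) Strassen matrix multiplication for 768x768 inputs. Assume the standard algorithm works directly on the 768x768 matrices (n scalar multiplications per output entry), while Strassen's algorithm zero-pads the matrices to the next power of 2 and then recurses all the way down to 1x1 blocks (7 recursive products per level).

Matrix multiplication for 768x768 matrices:

Strassen's algorithm requires power-of-2 dimensions. Pad 768x768 to 1024x1024 (next power of 2).

Standard algorithm: 768^3 = 452984832 multiplications
Strassen's algorithm: 7^(log2(1024)) = 7^10 = 282475249 multiplications
Savings: 452984832 - 282475249 = 170509583 multiplications

Standard: 452984832 multiplications (768^3). Strassen: 282475249 multiplications (7^10, after padding to 1024x1024). Strassen reduces 8 recursive multiplications to 7 at each level.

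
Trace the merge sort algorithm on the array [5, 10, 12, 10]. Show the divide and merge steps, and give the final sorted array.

Merge sort trace:

Split: [5, 10, 12, 10] -> [5, 10] and [12, 10]
  Split: [5, 10] -> [5] and [10]
  Merge: [5] + [10] -> [5, 10]
  Split: [12, 10] -> [12] and [10]
  Merge: [12] + [10] -> [10, 12]
Merge: [5, 10] + [10, 12] -> [5, 10, 10, 12]

Final sorted array: [5, 10, 10, 12]

The merge sort proceeds by recursively splitting the array and merging sorted halves.
After all merges, the sorted array is [5, 10, 10, 12].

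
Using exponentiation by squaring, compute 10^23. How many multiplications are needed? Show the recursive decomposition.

Computing 10^23 by squaring (build up from 10^1; each line after the first costs one multiplication):

10^1 = 10
10^2 = (10^1)^2 = 10^2 = 100
10^4 = (10^2)^2 = 100^2 = 10000
10^5 = 10 * 10^4 = 10 * 10000 = 100000
10^10 = (10^5)^2 = 100000^2 = 10000000000
10^11 = 10 * 10^10 = 10 * 10000000000 = 100000000000
10^22 = (10^11)^2 = 100000000000^2 = 10000000000000000000000
10^23 = 10 * 10^22 = 10 * 10000000000000000000000 = 100000000000000000000000

Result: 100000000000000000000000
Multiplications needed: 7 (7 lines after 10^1)

10^23 = 100000000000000000000000. Using exponentiation by squaring, this requires 7 multiplications. The key idea: if the exponent is even, square the half-power; if odd, multiply by the base once.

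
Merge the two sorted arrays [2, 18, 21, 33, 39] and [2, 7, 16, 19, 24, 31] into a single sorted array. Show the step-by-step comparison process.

Merging process:

Compare 2 vs 2: take 2 from left. Merged: [2]
Compare 18 vs 2: take 2 from right. Merged: [2, 2]
Compare 18 vs 7: take 7 from right. Merged: [2, 2, 7]
Compare 18 vs 16: take 16 from right. Merged: [2, 2, 7, 16]
Compare 18 vs 19: take 18 from left. Merged: [2, 2, 7, 16, 18]
Compare 21 vs 19: take 19 from right. Merged: [2, 2, 7, 16, 18, 19]
Compare 21 vs 24: take 21 from left. Merged: [2, 2, 7, 16, 18, 19, 21]
Compare 33 vs 24: take 24 from right. Merged: [2, 2, 7, 16, 18, 19, 21, 24]
Compare 33 vs 31: take 31 from right. Merged: [2, 2, 7, 16, 18, 19, 21, 24, 31]
Append remaining from left: [33, 39]. Merged: [2, 2, 7, 16, 18, 19, 21, 24, 31, 33, 39]

Final merged array: [2, 2, 7, 16, 18, 19, 21, 24, 31, 33, 39]
Total comparisons: 9

The merged array is [2, 2, 7, 16, 18, 19, 21, 24, 31, 33, 39], requiring 9 comparisons. The merge step runs in O(n) time where n is the total number of elements.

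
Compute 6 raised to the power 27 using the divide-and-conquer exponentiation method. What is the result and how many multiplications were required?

Computing 6^27 by squaring (build up from 6^1; each line after the first costs one multiplication):

6^1 = 6
6^2 = (6^1)^2 = 6^2 = 36
6^3 = 6 * 6^2 = 6 * 36 = 216
6^6 = (6^3)^2 = 216^2 = 46656
6^12 = (6^6)^2 = 46656^2 = 2176782336
6^13 = 6 * 6^12 = 6 * 2176782336 = 13060694016
6^26 = (6^13)^2 = 13060694016^2 = 170581728179578208256
6^27 = 6 * 6^26 = 6 * 170581728179578208256 = 1023490369077469249536

Result: 1023490369077469249536
Multiplications needed: 7 (7 lines after 6^1)

6^27 = 1023490369077469249536. Using exponentiation by squaring, this requires 7 multiplications. The key idea: if the exponent is even, square the half-power; if odd, multiply by the base once.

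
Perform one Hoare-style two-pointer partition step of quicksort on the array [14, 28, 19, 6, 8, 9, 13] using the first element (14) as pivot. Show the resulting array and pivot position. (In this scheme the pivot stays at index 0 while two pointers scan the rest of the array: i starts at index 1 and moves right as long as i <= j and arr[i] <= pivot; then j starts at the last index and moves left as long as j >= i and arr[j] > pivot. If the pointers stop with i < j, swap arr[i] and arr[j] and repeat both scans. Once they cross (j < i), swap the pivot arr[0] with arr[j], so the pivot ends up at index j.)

Hoare-style two-pointer partition with pivot = 14:

Initial array: [14, 28, 19, 6, 8, 9, 13]

Pointers start at i = 1, j = 6.
i stops at index 1 (arr[1]=28 > 14), j stops at index 6 (arr[6]=13 <= 14): swap arr[1] and arr[6], array becomes [14, 13, 19, 6, 8, 9, 28]
i stops at index 2 (arr[2]=19 > 14), j stops at index 5 (arr[5]=9 <= 14): swap arr[2] and arr[5], array becomes [14, 13, 9, 6, 8, 19, 28]
i ends at 5, j ends at 4: the pointers have crossed (j < i), so scanning stops.

Swap pivot arr[0] with arr[4] to place pivot at position 4: [8, 13, 9, 6, 14, 19, 28]
Pivot position: 4

After partitioning with pivot 14, the array becomes [8, 13, 9, 6, 14, 19, 28]. The pivot is placed at index 4. All elements to the left of the pivot are <= 14, and all elements to the right are > 14.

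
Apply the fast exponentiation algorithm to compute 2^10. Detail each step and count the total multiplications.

Computing 2^10 by squaring (build up from 2^1; each line after the first costs one multiplication):

2^1 = 2
2^2 = (2^1)^2 = 2^2 = 4
2^4 = (2^2)^2 = 4^2 = 16
2^5 = 2 * 2^4 = 2 * 16 = 32
2^10 = (2^5)^2 = 32^2 = 1024

Result: 1024
Multiplications needed: 4 (4 lines after 2^1)

2^10 = 1024. Using exponentiation by squaring, this requires 4 multiplications. The key idea: if the exponent is even, square the half-power; if odd, multiply by the base once.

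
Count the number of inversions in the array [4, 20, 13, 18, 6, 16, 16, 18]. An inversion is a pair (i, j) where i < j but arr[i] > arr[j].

Finding inversions in [4, 20, 13, 18, 6, 16, 16, 18]:

(1, 2): arr[1]=20 > arr[2]=13
(1, 3): arr[1]=20 > arr[3]=18
(1, 4): arr[1]=20 > arr[4]=6
(1, 5): arr[1]=20 > arr[5]=16
(1, 6): arr[1]=20 > arr[6]=16
(1, 7): arr[1]=20 > arr[7]=18
(2, 4): arr[2]=13 > arr[4]=6
(3, 4): arr[3]=18 > arr[4]=6
(3, 5): arr[3]=18 > arr[5]=16
(3, 6): arr[3]=18 > arr[6]=16

Total inversions: 10

The array has 10 inversion(s): (1,2), (1,3), (1,4), (1,5), (1,6), (1,7), (2,4), (3,4), (3,5), (3,6). Each pair (i,j) satisfies i < j and arr[i] > arr[j].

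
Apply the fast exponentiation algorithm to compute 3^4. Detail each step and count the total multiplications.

Computing 3^4 by squaring (build up from 3^1; each line after the first costs one multiplication):

3^1 = 3
3^2 = (3^1)^2 = 3^2 = 9
3^4 = (3^2)^2 = 9^2 = 81

Result: 81
Multiplications needed: 2 (2 lines after 3^1)

3^4 = 81. Using exponentiation by squaring, this requires 2 multiplications. The key idea: if the exponent is even, square the half-power; if odd, multiply by the base once.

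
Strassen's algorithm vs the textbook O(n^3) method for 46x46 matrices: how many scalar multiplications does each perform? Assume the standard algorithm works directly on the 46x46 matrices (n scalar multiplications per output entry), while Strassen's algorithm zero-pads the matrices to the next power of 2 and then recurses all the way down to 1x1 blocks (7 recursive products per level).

Matrix multiplication for 46x46 matrices:

Strassen's algorithm requires power-of-2 dimensions. Pad 46x46 to 64x64 (next power of 2).

Standard algorithm: 46^3 = 97336 multiplications
Strassen's algorithm: 7^(log2(64)) = 7^6 = 117649 multiplications
Difference: 97336 - 117649 = -20313 (Strassen uses MORE here due to padding overhead — for small or just-over-power-of-2 n, padding can outweigh the per-level savings)

Standard: 97336 multiplications (46^3). Strassen: 117649 multiplications (7^6, after padding to 64x64). Strassen reduces 8 recursive multiplications to 7 at each level.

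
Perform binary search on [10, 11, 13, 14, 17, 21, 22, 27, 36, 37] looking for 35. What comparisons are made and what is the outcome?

Binary search for 35 in [10, 11, 13, 14, 17, 21, 22, 27, 36, 37]:

lo=0, hi=9, mid=4, arr[mid]=17 -> 17 < 35, search right half
lo=5, hi=9, mid=7, arr[mid]=27 -> 27 < 35, search right half
lo=8, hi=9, mid=8, arr[mid]=36 -> 36 > 35, search left half
lo=8 > hi=7, target 35 not found

Binary search determines that 35 is not in the array after 3 comparisons. The search space was exhausted without finding the target.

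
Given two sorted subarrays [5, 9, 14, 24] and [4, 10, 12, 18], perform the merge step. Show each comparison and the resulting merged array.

Merging process:

Compare 5 vs 4: take 4 from right. Merged: [4]
Compare 5 vs 10: take 5 from left. Merged: [4, 5]
Compare 9 vs 10: take 9 from left. Merged: [4, 5, 9]
Compare 14 vs 10: take 10 from right. Merged: [4, 5, 9, 10]
Compare 14 vs 12: take 12 from right. Merged: [4, 5, 9, 10, 12]
Compare 14 vs 18: take 14 from left. Merged: [4, 5, 9, 10, 12, 14]
Compare 24 vs 18: take 18 from right. Merged: [4, 5, 9, 10, 12, 14, 18]
Append remaining from left: [24]. Merged: [4, 5, 9, 10, 12, 14, 18, 24]

Final merged array: [4, 5, 9, 10, 12, 14, 18, 24]
Total comparisons: 7

The merged array is [4, 5, 9, 10, 12, 14, 18, 24], requiring 7 comparisons. The merge step runs in O(n) time where n is the total number of elements.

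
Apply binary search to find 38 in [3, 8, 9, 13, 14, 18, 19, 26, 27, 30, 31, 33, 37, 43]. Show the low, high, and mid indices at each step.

Binary search for 38 in [3, 8, 9, 13, 14, 18, 19, 26, 27, 30, 31, 33, 37, 43]:

lo=0, hi=13, mid=6, arr[mid]=19 -> 19 < 38, search right half
lo=7, hi=13, mid=10, arr[mid]=31 -> 31 < 38, search right half
lo=11, hi=13, mid=12, arr[mid]=37 -> 37 < 38, search right half
lo=13, hi=13, mid=13, arr[mid]=43 -> 43 > 38, search left half
lo=13 > hi=12, target 38 not found

Binary search determines that 38 is not in the array after 4 comparisons. The search space was exhausted without finding the target.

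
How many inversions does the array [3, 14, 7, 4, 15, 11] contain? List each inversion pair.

Finding inversions in [3, 14, 7, 4, 15, 11]:

(1, 2): arr[1]=14 > arr[2]=7
(1, 3): arr[1]=14 > arr[3]=4
(1, 5): arr[1]=14 > arr[5]=11
(2, 3): arr[2]=7 > arr[3]=4
(4, 5): arr[4]=15 > arr[5]=11

Total inversions: 5

The array has 5 inversion(s): (1,2), (1,3), (1,5), (2,3), (4,5). Each pair (i,j) satisfies i < j and arr[i] > arr[j].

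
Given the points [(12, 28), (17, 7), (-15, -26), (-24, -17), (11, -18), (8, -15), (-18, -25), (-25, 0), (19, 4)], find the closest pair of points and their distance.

Computing all pairwise distances among 9 points:

d((12, 28), (17, 7)) = 21.587
d((12, 28), (-15, -26)) = 60.3738
d((12, 28), (-24, -17)) = 57.6281
d((12, 28), (11, -18)) = 46.0109
d((12, 28), (8, -15)) = 43.1856
d((12, 28), (-18, -25)) = 60.9016
d((12, 28), (-25, 0)) = 46.4004
d((12, 28), (19, 4)) = 25.0
d((17, 7), (-15, -26)) = 45.9674
d((17, 7), (-24, -17)) = 47.5079
d((17, 7), (11, -18)) = 25.7099
d((17, 7), (8, -15)) = 23.7697
d((17, 7), (-18, -25)) = 47.4236
d((17, 7), (-25, 0)) = 42.5793
d((17, 7), (19, 4)) = 3.6056
d((-15, -26), (-24, -17)) = 12.7279
d((-15, -26), (11, -18)) = 27.2029
d((-15, -26), (8, -15)) = 25.4951
d((-15, -26), (-18, -25)) = 3.1623 <-- minimum
d((-15, -26), (-25, 0)) = 27.8568
d((-15, -26), (19, 4)) = 45.3431
d((-24, -17), (11, -18)) = 35.0143
d((-24, -17), (8, -15)) = 32.0624
d((-24, -17), (-18, -25)) = 10.0
d((-24, -17), (-25, 0)) = 17.0294
d((-24, -17), (19, 4)) = 47.8539
d((11, -18), (8, -15)) = 4.2426
d((11, -18), (-18, -25)) = 29.8329
d((11, -18), (-25, 0)) = 40.2492
d((11, -18), (19, 4)) = 23.4094
d((8, -15), (-18, -25)) = 27.8568
d((8, -15), (-25, 0)) = 36.2491
d((8, -15), (19, 4)) = 21.9545
d((-18, -25), (-25, 0)) = 25.9615
d((-18, -25), (19, 4)) = 47.0106
d((-25, 0), (19, 4)) = 44.1814

Closest pair: (-15, -26) and (-18, -25) with distance 3.1623

The closest pair is (-15, -26) and (-18, -25) with Euclidean distance 3.1623. For 9 points, brute-force pairwise comparison is shown above. For large n, the divide-and-conquer algorithm (sort by x, recurse on halves, check the dividing strip) achieves O(n log n).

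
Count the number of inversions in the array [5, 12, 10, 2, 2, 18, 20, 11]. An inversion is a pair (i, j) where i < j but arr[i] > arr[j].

Finding inversions in [5, 12, 10, 2, 2, 18, 20, 11]:

(0, 3): arr[0]=5 > arr[3]=2
(0, 4): arr[0]=5 > arr[4]=2
(1, 2): arr[1]=12 > arr[2]=10
(1, 3): arr[1]=12 > arr[3]=2
(1, 4): arr[1]=12 > arr[4]=2
(1, 7): arr[1]=12 > arr[7]=11
(2, 3): arr[2]=10 > arr[3]=2
(2, 4): arr[2]=10 > arr[4]=2
(5, 7): arr[5]=18 > arr[7]=11
(6, 7): arr[6]=20 > arr[7]=11

Total inversions: 10

The array has 10 inversion(s): (0,3), (0,4), (1,2), (1,3), (1,4), (1,7), (2,3), (2,4), (5,7), (6,7). Each pair (i,j) satisfies i < j and arr[i] > arr[j].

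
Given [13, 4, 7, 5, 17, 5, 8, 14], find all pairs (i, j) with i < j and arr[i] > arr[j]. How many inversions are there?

Finding inversions in [13, 4, 7, 5, 17, 5, 8, 14]:

(0, 1): arr[0]=13 > arr[1]=4
(0, 2): arr[0]=13 > arr[2]=7
(0, 3): arr[0]=13 > arr[3]=5
(0, 5): arr[0]=13 > arr[5]=5
(0, 6): arr[0]=13 > arr[6]=8
(2, 3): arr[2]=7 > arr[3]=5
(2, 5): arr[2]=7 > arr[5]=5
(4, 5): arr[4]=17 > arr[5]=5
(4, 6): arr[4]=17 > arr[6]=8
(4, 7): arr[4]=17 > arr[7]=14

Total inversions: 10

The array has 10 inversion(s): (0,1), (0,2), (0,3), (0,5), (0,6), (2,3), (2,5), (4,5), (4,6), (4,7). Each pair (i,j) satisfies i < j and arr[i] > arr[j].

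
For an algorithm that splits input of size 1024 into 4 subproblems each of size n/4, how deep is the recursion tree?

For divide and conquer with division factor 4:

Problem sizes at each level:
Level 0: 1024
Level 1: 256
Level 2: 64
Level 3: 16
Level 4: 4
Level 5: 1

The root is level 0 and the size-1 base case is level 5 (the tree spans levels 0 through 5, i.e. 6 levels counting the root), so the depth is the number of divisions: log_4(1024) = 5

The recursion tree depth is log_4(1024) = 5. At each level, the problem size is divided by 4, so it takes 5 divisions to reduce to a base case of size 1. The algorithm makes 4 recursive calls at each level.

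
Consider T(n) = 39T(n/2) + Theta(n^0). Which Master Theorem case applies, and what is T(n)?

Master Theorem for T(n) = 39T(n/2) + O(n^0):

a = 39, b = 2, c = 0
log_b(a) = log_2(39) = 5.2854

Case 1: c = 0 < log_2(39) = 5.2854
T(n) = O(n^(log_2 39))

For T(n) = 39T(n/2) + O(n^0): log_2(39) = 5.2854. This is Case 1 of the Master Theorem (c < log_b(a), work dominated by leaves), giving O(n^(log_2 39)).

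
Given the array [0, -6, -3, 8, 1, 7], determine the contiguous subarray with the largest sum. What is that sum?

Using Kadane's algorithm on [0, -6, -3, 8, 1, 7]:

Scanning through the array:
Position 1 (value -6): max_ending_here = -6, max_so_far = 0
Position 2 (value -3): max_ending_here = -3, max_so_far = 0
Position 3 (value 8): max_ending_here = 8, max_so_far = 8
Position 4 (value 1): max_ending_here = 9, max_so_far = 9
Position 5 (value 7): max_ending_here = 16, max_so_far = 16

Maximum subarray: [8, 1, 7]
Maximum sum: 16

The maximum subarray is [8, 1, 7] with sum 16. This subarray runs from index 3 to index 5.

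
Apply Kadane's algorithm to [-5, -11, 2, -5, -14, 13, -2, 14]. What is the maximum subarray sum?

Using Kadane's algorithm on [-5, -11, 2, -5, -14, 13, -2, 14]:

Scanning through the array:
Position 1 (value -11): max_ending_here = -11, max_so_far = -5
Position 2 (value 2): max_ending_here = 2, max_so_far = 2
Position 3 (value -5): max_ending_here = -3, max_so_far = 2
Position 4 (value -14): max_ending_here = -14, max_so_far = 2
Position 5 (value 13): max_ending_here = 13, max_so_far = 13
Position 6 (value -2): max_ending_here = 11, max_so_far = 13
Position 7 (value 14): max_ending_here = 25, max_so_far = 25

Maximum subarray: [13, -2, 14]
Maximum sum: 25

The maximum subarray is [13, -2, 14] with sum 25. This subarray runs from index 5 to index 7.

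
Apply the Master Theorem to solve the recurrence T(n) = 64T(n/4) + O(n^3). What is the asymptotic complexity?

Master Theorem for T(n) = 64T(n/4) + O(n^3):

a = 64, b = 4, c = 3
log_b(a) = log_4(64) = 3.0000

Case 2: c = 3 = log_4(64) = 3.0000
T(n) = O(n^3 log n) = O(n^3 log n)

For T(n) = 64T(n/4) + O(n^3): log_4(64) = 3.0000. This is Case 2 of the Master Theorem (c = log_b(a), equal work at all levels), giving O(n^3 log n).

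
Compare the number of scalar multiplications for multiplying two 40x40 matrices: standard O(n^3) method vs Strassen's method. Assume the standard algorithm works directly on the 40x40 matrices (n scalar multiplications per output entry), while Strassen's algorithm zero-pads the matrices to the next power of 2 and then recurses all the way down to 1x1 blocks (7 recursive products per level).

Matrix multiplication for 40x40 matrices:

Strassen's algorithm requires power-of-2 dimensions. Pad 40x40 to 64x64 (next power of 2).

Standard algorithm: 40^3 = 64000 multiplications
Strassen's algorithm: 7^(log2(64)) = 7^6 = 117649 multiplications
Difference: 64000 - 117649 = -53649 (Strassen uses MORE here due to padding overhead — for small or just-over-power-of-2 n, padding can outweigh the per-level savings)

Standard: 64000 multiplications (40^3). Strassen: 117649 multiplications (7^6, after padding to 64x64). Strassen reduces 8 recursive multiplications to 7 at each level.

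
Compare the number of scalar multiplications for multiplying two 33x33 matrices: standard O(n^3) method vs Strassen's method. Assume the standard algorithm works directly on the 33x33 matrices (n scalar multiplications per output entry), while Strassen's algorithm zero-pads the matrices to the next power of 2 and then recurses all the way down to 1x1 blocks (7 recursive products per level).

Matrix multiplication for 33x33 matrices:

Strassen's algorithm requires power-of-2 dimensions. Pad 33x33 to 64x64 (next power of 2).

Standard algorithm: 33^3 = 35937 multiplications
Strassen's algorithm: 7^(log2(64)) = 7^6 = 117649 multiplications
Difference: 35937 - 117649 = -81712 (Strassen uses MORE here due to padding overhead — for small or just-over-power-of-2 n, padding can outweigh the per-level savings)

Standard: 35937 multiplications (33^3). Strassen: 117649 multiplications (7^6, after padding to 64x64). Strassen reduces 8 recursive multiplications to 7 at each level.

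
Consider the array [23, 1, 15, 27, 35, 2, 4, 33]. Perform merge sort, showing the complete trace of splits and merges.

Merge sort trace:

Split: [23, 1, 15, 27, 35, 2, 4, 33] -> [23, 1, 15, 27] and [35, 2, 4, 33]
  Split: [23, 1, 15, 27] -> [23, 1] and [15, 27]
    Split: [23, 1] -> [23] and [1]
    Merge: [23] + [1] -> [1, 23]
    Split: [15, 27] -> [15] and [27]
    Merge: [15] + [27] -> [15, 27]
  Merge: [1, 23] + [15, 27] -> [1, 15, 23, 27]
  Split: [35, 2, 4, 33] -> [35, 2] and [4, 33]
    Split: [35, 2] -> [35] and [2]
    Merge: [35] + [2] -> [2, 35]
    Split: [4, 33] -> [4] and [33]
    Merge: [4] + [33] -> [4, 33]
  Merge: [2, 35] + [4, 33] -> [2, 4, 33, 35]
Merge: [1, 15, 23, 27] + [2, 4, 33, 35] -> [1, 2, 4, 15, 23, 27, 33, 35]

Final sorted array: [1, 2, 4, 15, 23, 27, 33, 35]

The merge sort proceeds by recursively splitting the array and merging sorted halves.
After all merges, the sorted array is [1, 2, 4, 15, 23, 27, 33, 35].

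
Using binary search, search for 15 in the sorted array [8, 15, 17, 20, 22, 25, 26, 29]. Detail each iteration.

Binary search for 15 in [8, 15, 17, 20, 22, 25, 26, 29]:

lo=0, hi=7, mid=3, arr[mid]=20 -> 20 > 15, search left half
lo=0, hi=2, mid=1, arr[mid]=15 -> Found target at index 1!

Binary search finds 15 at index 1 after 2 comparisons. The search repeatedly halves the search space by comparing with the middle element.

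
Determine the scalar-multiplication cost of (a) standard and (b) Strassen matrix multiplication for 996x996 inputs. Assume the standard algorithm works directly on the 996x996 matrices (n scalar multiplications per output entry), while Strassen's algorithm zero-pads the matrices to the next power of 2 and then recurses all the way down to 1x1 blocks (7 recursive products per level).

Matrix multiplication for 996x996 matrices:

Strassen's algorithm requires power-of-2 dimensions. Pad 996x996 to 1024x1024 (next power of 2).

Standard algorithm: 996^3 = 988047936 multiplications
Strassen's algorithm: 7^(log2(1024)) = 7^10 = 282475249 multiplications
Savings: 988047936 - 282475249 = 705572687 multiplications

Standard: 988047936 multiplications (996^3). Strassen: 282475249 multiplications (7^10, after padding to 1024x1024). Strassen reduces 8 recursive multiplications to 7 at each level.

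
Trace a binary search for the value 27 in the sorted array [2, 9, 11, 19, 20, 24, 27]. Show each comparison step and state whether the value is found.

Binary search for 27 in [2, 9, 11, 19, 20, 24, 27]:

lo=0, hi=6, mid=3, arr[mid]=19 -> 19 < 27, search right half
lo=4, hi=6, mid=5, arr[mid]=24 -> 24 < 27, search right half
lo=6, hi=6, mid=6, arr[mid]=27 -> Found target at index 6!

Binary search finds 27 at index 6 after 3 comparisons. The search repeatedly halves the search space by comparing with the middle element.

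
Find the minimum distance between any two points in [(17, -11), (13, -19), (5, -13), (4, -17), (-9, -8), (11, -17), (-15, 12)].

Computing all pairwise distances among 7 points:

d((17, -11), (13, -19)) = 8.9443
d((17, -11), (5, -13)) = 12.1655
d((17, -11), (4, -17)) = 14.3178
d((17, -11), (-9, -8)) = 26.1725
d((17, -11), (11, -17)) = 8.4853
d((17, -11), (-15, 12)) = 39.4081
d((13, -19), (5, -13)) = 10.0
d((13, -19), (4, -17)) = 9.2195
d((13, -19), (-9, -8)) = 24.5967
d((13, -19), (11, -17)) = 2.8284 <-- minimum
d((13, -19), (-15, 12)) = 41.7732
d((5, -13), (4, -17)) = 4.1231
d((5, -13), (-9, -8)) = 14.8661
d((5, -13), (11, -17)) = 7.2111
d((5, -13), (-15, 12)) = 32.0156
d((4, -17), (-9, -8)) = 15.8114
d((4, -17), (11, -17)) = 7.0
d((4, -17), (-15, 12)) = 34.6699
d((-9, -8), (11, -17)) = 21.9317
d((-9, -8), (-15, 12)) = 20.8806
d((11, -17), (-15, 12)) = 38.9487

Closest pair: (13, -19) and (11, -17) with distance 2.8284

The closest pair is (13, -19) and (11, -17) with Euclidean distance 2.8284. For 7 points, brute-force pairwise comparison is shown above. For large n, the divide-and-conquer algorithm (sort by x, recurse on halves, check the dividing strip) achieves O(n log n).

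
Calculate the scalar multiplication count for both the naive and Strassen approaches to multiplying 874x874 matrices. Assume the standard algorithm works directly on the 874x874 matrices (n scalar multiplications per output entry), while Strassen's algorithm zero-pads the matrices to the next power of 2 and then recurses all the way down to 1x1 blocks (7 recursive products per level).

Matrix multiplication for 874x874 matrices:

Strassen's algorithm requires power-of-2 dimensions. Pad 874x874 to 1024x1024 (next power of 2).

Standard algorithm: 874^3 = 667627624 multiplications
Strassen's algorithm: 7^(log2(1024)) = 7^10 = 282475249 multiplications
Savings: 667627624 - 282475249 = 385152375 multiplications

Standard: 667627624 multiplications (874^3). Strassen: 282475249 multiplications (7^10, after padding to 1024x1024). Strassen reduces 8 recursive multiplications to 7 at each level.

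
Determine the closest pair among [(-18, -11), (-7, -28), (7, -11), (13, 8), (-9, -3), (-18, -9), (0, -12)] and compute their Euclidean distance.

Computing all pairwise distances among 7 points:

d((-18, -11), (-7, -28)) = 20.2485
d((-18, -11), (7, -11)) = 25.0
d((-18, -11), (13, 8)) = 36.3593
d((-18, -11), (-9, -3)) = 12.0416
d((-18, -11), (-18, -9)) = 2.0 <-- minimum
d((-18, -11), (0, -12)) = 18.0278
d((-7, -28), (7, -11)) = 22.0227
d((-7, -28), (13, 8)) = 41.1825
d((-7, -28), (-9, -3)) = 25.0799
d((-7, -28), (-18, -9)) = 21.9545
d((-7, -28), (0, -12)) = 17.4642
d((7, -11), (13, 8)) = 19.9249
d((7, -11), (-9, -3)) = 17.8885
d((7, -11), (-18, -9)) = 25.0799
d((7, -11), (0, -12)) = 7.0711
d((13, 8), (-9, -3)) = 24.5967
d((13, 8), (-18, -9)) = 35.3553
d((13, 8), (0, -12)) = 23.8537
d((-9, -3), (-18, -9)) = 10.8167
d((-9, -3), (0, -12)) = 12.7279
d((-18, -9), (0, -12)) = 18.2483

Closest pair: (-18, -11) and (-18, -9) with distance 2.0

The closest pair is (-18, -11) and (-18, -9) with Euclidean distance 2.0. For 7 points, brute-force pairwise comparison is shown above. For large n, the divide-and-conquer algorithm (sort by x, recurse on halves, check the dividing strip) achieves O(n log n).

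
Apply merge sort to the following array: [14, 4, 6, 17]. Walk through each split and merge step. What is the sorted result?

Merge sort trace:

Split: [14, 4, 6, 17] -> [14, 4] and [6, 17]
  Split: [14, 4] -> [14] and [4]
  Merge: [14] + [4] -> [4, 14]
  Split: [6, 17] -> [6] and [17]
  Merge: [6] + [17] -> [6, 17]
Merge: [4, 14] + [6, 17] -> [4, 6, 14, 17]

Final sorted array: [4, 6, 14, 17]

The merge sort proceeds by recursively splitting the array and merging sorted halves.
After all merges, the sorted array is [4, 6, 14, 17].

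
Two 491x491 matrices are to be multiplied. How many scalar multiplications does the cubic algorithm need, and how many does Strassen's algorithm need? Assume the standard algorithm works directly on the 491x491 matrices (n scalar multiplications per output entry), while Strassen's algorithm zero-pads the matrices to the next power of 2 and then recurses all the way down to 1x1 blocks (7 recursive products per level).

Matrix multiplication for 491x491 matrices:

Strassen's algorithm requires power-of-2 dimensions. Pad 491x491 to 512x512 (next power of 2).

Standard algorithm: 491^3 = 118370771 multiplications
Strassen's algorithm: 7^(log2(512)) = 7^9 = 40353607 multiplications
Savings: 118370771 - 40353607 = 78017164 multiplications

Standard: 118370771 multiplications (491^3). Strassen: 40353607 multiplications (7^9, after padding to 512x512). Strassen reduces 8 recursive multiplications to 7 at each level.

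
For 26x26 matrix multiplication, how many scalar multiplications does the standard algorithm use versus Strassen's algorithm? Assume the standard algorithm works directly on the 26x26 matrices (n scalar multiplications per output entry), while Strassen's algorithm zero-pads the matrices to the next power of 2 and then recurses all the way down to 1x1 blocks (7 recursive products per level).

Matrix multiplication for 26x26 matrices:

Strassen's algorithm requires power-of-2 dimensions. Pad 26x26 to 32x32 (next power of 2).

Standard algorithm: 26^3 = 17576 multiplications
Strassen's algorithm: 7^(log2(32)) = 7^5 = 16807 multiplications
Savings: 17576 - 16807 = 769 multiplications

Standard: 17576 multiplications (26^3). Strassen: 16807 multiplications (7^5, after padding to 32x32). Strassen reduces 8 recursive multiplications to 7 at each level.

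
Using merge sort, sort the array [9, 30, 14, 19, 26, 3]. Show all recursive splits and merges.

Merge sort trace:

Split: [9, 30, 14, 19, 26, 3] -> [9, 30, 14] and [19, 26, 3]
  Split: [9, 30, 14] -> [9] and [30, 14]
    Split: [30, 14] -> [30] and [14]
    Merge: [30] + [14] -> [14, 30]
  Merge: [9] + [14, 30] -> [9, 14, 30]
  Split: [19, 26, 3] -> [19] and [26, 3]
    Split: [26, 3] -> [26] and [3]
    Merge: [26] + [3] -> [3, 26]
  Merge: [19] + [3, 26] -> [3, 19, 26]
Merge: [9, 14, 30] + [3, 19, 26] -> [3, 9, 14, 19, 26, 30]

Final sorted array: [3, 9, 14, 19, 26, 30]

The merge sort proceeds by recursively splitting the array and merging sorted halves.
After all merges, the sorted array is [3, 9, 14, 19, 26, 30].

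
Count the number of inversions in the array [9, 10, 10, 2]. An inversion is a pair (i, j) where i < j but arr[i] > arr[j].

Finding inversions in [9, 10, 10, 2]:

(0, 3): arr[0]=9 > arr[3]=2
(1, 3): arr[1]=10 > arr[3]=2
(2, 3): arr[2]=10 > arr[3]=2

Total inversions: 3

The array has 3 inversion(s): (0,3), (1,3), (2,3). Each pair (i,j) satisfies i < j and arr[i] > arr[j].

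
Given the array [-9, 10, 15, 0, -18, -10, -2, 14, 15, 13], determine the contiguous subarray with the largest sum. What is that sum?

Using Kadane's algorithm on [-9, 10, 15, 0, -18, -10, -2, 14, 15, 13]:

Scanning through the array:
Position 1 (value 10): max_ending_here = 10, max_so_far = 10
Position 2 (value 15): max_ending_here = 25, max_so_far = 25
Position 3 (value 0): max_ending_here = 25, max_so_far = 25
Position 4 (value -18): max_ending_here = 7, max_so_far = 25
Position 5 (value -10): max_ending_here = -3, max_so_far = 25
Position 6 (value -2): max_ending_here = -2, max_so_far = 25
Position 7 (value 14): max_ending_here = 14, max_so_far = 25
Position 8 (value 15): max_ending_here = 29, max_so_far = 29
Position 9 (value 13): max_ending_here = 42, max_so_far = 42

Maximum subarray: [14, 15, 13]
Maximum sum: 42

The maximum subarray is [14, 15, 13] with sum 42. This subarray runs from index 7 to index 9.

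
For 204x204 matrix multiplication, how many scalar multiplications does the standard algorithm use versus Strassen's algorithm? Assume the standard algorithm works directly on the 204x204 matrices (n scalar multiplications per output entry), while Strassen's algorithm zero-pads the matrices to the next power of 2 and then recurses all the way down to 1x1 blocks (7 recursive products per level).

Matrix multiplication for 204x204 matrices:

Strassen's algorithm requires power-of-2 dimensions. Pad 204x204 to 256x256 (next power of 2).

Standard algorithm: 204^3 = 8489664 multiplications
Strassen's algorithm: 7^(log2(256)) = 7^8 = 5764801 multiplications
Savings: 8489664 - 5764801 = 2724863 multiplications

Standard: 8489664 multiplications (204^3). Strassen: 5764801 multiplications (7^8, after padding to 256x256). Strassen reduces 8 recursive multiplications to 7 at each level.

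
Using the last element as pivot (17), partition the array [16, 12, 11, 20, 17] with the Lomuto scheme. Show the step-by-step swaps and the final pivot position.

Lomuto partition with pivot = 17:

Initial array: [16, 12, 11, 20, 17]

arr[0]=16 <= 17: swap with position 0, array becomes [16, 12, 11, 20, 17]
arr[1]=12 <= 17: swap with position 1, array becomes [16, 12, 11, 20, 17]
arr[2]=11 <= 17: swap with position 2, array becomes [16, 12, 11, 20, 17]
arr[3]=20 > 17: no swap

Place pivot at position 3: [16, 12, 11, 17, 20]
Pivot position: 3

After partitioning with pivot 17, the array becomes [16, 12, 11, 17, 20]. The pivot is placed at index 3. All elements to the left of the pivot are <= 17, and all elements to the right are > 17.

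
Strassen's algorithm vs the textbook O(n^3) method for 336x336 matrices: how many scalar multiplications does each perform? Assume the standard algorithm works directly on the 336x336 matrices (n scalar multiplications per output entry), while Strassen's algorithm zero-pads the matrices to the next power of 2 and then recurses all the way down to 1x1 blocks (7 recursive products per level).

Matrix multiplication for 336x336 matrices:

Strassen's algorithm requires power-of-2 dimensions. Pad 336x336 to 512x512 (next power of 2).

Standard algorithm: 336^3 = 37933056 multiplications
Strassen's algorithm: 7^(log2(512)) = 7^9 = 40353607 multiplications
Difference: 37933056 - 40353607 = -2420551 (Strassen uses MORE here due to padding overhead — for small or just-over-power-of-2 n, padding can outweigh the per-level savings)

Standard: 37933056 multiplications (336^3). Strassen: 40353607 multiplications (7^9, after padding to 512x512). Strassen reduces 8 recursive multiplications to 7 at each level.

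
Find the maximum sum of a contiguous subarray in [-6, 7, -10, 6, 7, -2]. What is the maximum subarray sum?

Using Kadane's algorithm on [-6, 7, -10, 6, 7, -2]:

Scanning through the array:
Position 1 (value 7): max_ending_here = 7, max_so_far = 7
Position 2 (value -10): max_ending_here = -3, max_so_far = 7
Position 3 (value 6): max_ending_here = 6, max_so_far = 7
Position 4 (value 7): max_ending_here = 13, max_so_far = 13
Position 5 (value -2): max_ending_here = 11, max_so_far = 13

Maximum subarray: [6, 7]
Maximum sum: 13

The maximum subarray is [6, 7] with sum 13. This subarray runs from index 3 to index 4.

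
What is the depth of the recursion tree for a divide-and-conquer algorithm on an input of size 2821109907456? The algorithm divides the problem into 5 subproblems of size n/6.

For divide and conquer with division factor 6:

Problem sizes at each level:
Level 0: 2821109907456
Level 1: 470184984576
Level 2: 78364164096
Level 3: 13060694016
Level 4: 2176782336
Level 5: 362797056
Level 6: 60466176
Level 7: 10077696
Level 8: 1679616
Level 9: 279936
Level 10: 46656
Level 11: 7776
Level 12: 1296
Level 13: 216
Level 14: 36
Level 15: 6
Level 16: 1

The root is level 0 and the size-1 base case is level 16 (the tree spans levels 0 through 16, i.e. 17 levels counting the root), so the depth is the number of divisions: log_6(2821109907456) = 16

The recursion tree depth is log_6(2821109907456) = 16. At each level, the problem size is divided by 6, so it takes 16 divisions to reduce to a base case of size 1. The algorithm makes 5 recursive calls at each level.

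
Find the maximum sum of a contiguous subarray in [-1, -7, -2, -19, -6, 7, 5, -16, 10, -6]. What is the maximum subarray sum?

Using Kadane's algorithm on [-1, -7, -2, -19, -6, 7, 5, -16, 10, -6]:

Scanning through the array:
Position 1 (value -7): max_ending_here = -7, max_so_far = -1
Position 2 (value -2): max_ending_here = -2, max_so_far = -1
Position 3 (value -19): max_ending_here = -19, max_so_far = -1
Position 4 (value -6): max_ending_here = -6, max_so_far = -1
Position 5 (value 7): max_ending_here = 7, max_so_far = 7
Position 6 (value 5): max_ending_here = 12, max_so_far = 12
Position 7 (value -16): max_ending_here = -4, max_so_far = 12
Position 8 (value 10): max_ending_here = 10, max_so_far = 12
Position 9 (value -6): max_ending_here = 4, max_so_far = 12

Maximum subarray: [7, 5]
Maximum sum: 12

The maximum subarray is [7, 5] with sum 12. This subarray runs from index 5 to index 6.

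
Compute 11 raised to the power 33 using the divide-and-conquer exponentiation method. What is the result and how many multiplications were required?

Computing 11^33 by squaring (build up from 11^1; each line after the first costs one multiplication):

11^1 = 11
11^2 = (11^1)^2 = 11^2 = 121
11^4 = (11^2)^2 = 121^2 = 14641
11^8 = (11^4)^2 = 14641^2 = 214358881
11^16 = (11^8)^2 = 214358881^2 = 45949729863572161
11^32 = (11^16)^2 = 45949729863572161^2 = 2111377674535255285545615254209921
11^33 = 11 * 11^32 = 11 * 2111377674535255285545615254209921 = 23225154419887808141001767796309131

Result: 23225154419887808141001767796309131
Multiplications needed: 6 (6 lines after 11^1)

11^33 = 23225154419887808141001767796309131. Using exponentiation by squaring, this requires 6 multiplications. The key idea: if the exponent is even, square the half-power; if odd, multiply by the base once.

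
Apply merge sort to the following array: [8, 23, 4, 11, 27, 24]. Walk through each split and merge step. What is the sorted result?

Merge sort trace:

Split: [8, 23, 4, 11, 27, 24] -> [8, 23, 4] and [11, 27, 24]
  Split: [8, 23, 4] -> [8] and [23, 4]
    Split: [23, 4] -> [23] and [4]
    Merge: [23] + [4] -> [4, 23]
  Merge: [8] + [4, 23] -> [4, 8, 23]
  Split: [11, 27, 24] -> [11] and [27, 24]
    Split: [27, 24] -> [27] and [24]
    Merge: [27] + [24] -> [24, 27]
  Merge: [11] + [24, 27] -> [11, 24, 27]
Merge: [4, 8, 23] + [11, 24, 27] -> [4, 8, 11, 23, 24, 27]

Final sorted array: [4, 8, 11, 23, 24, 27]

The merge sort proceeds by recursively splitting the array and merging sorted halves.
After all merges, the sorted array is [4, 8, 11, 23, 24, 27].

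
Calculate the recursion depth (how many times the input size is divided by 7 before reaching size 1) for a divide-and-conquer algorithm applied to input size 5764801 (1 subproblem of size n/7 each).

For divide and conquer with division factor 7:

Problem sizes at each level:
Level 0: 5764801
Level 1: 823543
Level 2: 117649
Level 3: 16807
Level 4: 2401
Level 5: 343
Level 6: 49
Level 7: 7
Level 8: 1

The root is level 0 and the size-1 base case is level 8 (the tree spans levels 0 through 8, i.e. 9 levels counting the root), so the depth is the number of divisions: log_7(5764801) = 8

The recursion tree depth is log_7(5764801) = 8. At each level, the problem size is divided by 7, so it takes 8 divisions to reduce to a base case of size 1. The algorithm makes 1 recursive call at each level.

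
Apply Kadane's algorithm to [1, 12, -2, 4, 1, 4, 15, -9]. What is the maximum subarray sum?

Using Kadane's algorithm on [1, 12, -2, 4, 1, 4, 15, -9]:

Scanning through the array:
Position 1 (value 12): max_ending_here = 13, max_so_far = 13
Position 2 (value -2): max_ending_here = 11, max_so_far = 13
Position 3 (value 4): max_ending_here = 15, max_so_far = 15
Position 4 (value 1): max_ending_here = 16, max_so_far = 16
Position 5 (value 4): max_ending_here = 20, max_so_far = 20
Position 6 (value 15): max_ending_here = 35, max_so_far = 35
Position 7 (value -9): max_ending_here = 26, max_so_far = 35

Maximum subarray: [1, 12, -2, 4, 1, 4, 15]
Maximum sum: 35

The maximum subarray is [1, 12, -2, 4, 1, 4, 15] with sum 35. This subarray runs from index 0 to index 6.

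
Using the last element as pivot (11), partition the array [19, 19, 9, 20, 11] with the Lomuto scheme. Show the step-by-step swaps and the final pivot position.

Lomuto partition with pivot = 11:

Initial array: [19, 19, 9, 20, 11]

arr[0]=19 > 11: no swap
arr[1]=19 > 11: no swap
arr[2]=9 <= 11: swap with position 0, array becomes [9, 19, 19, 20, 11]
arr[3]=20 > 11: no swap

Place pivot at position 1: [9, 11, 19, 20, 19]
Pivot position: 1

After partitioning with pivot 11, the array becomes [9, 11, 19, 20, 19]. The pivot is placed at index 1. All elements to the left of the pivot are <= 11, and all elements to the right are > 11.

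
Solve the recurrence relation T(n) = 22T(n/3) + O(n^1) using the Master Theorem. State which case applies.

Master Theorem for T(n) = 22T(n/3) + O(n^1):

a = 22, b = 3, c = 1
log_b(a) = log_3(22) = 2.8136

Case 1: c = 1 < log_3(22) = 2.8136
T(n) = O(n^(log_3 22))

For T(n) = 22T(n/3) + O(n^1): log_3(22) = 2.8136. This is Case 1 of the Master Theorem (c < log_b(a), work dominated by leaves), giving O(n^(log_3 22)).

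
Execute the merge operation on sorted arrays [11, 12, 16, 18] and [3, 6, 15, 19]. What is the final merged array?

Merging process:

Compare 11 vs 3: take 3 from right. Merged: [3]
Compare 11 vs 6: take 6 from right. Merged: [3, 6]
Compare 11 vs 15: take 11 from left. Merged: [3, 6, 11]
Compare 12 vs 15: take 12 from left. Merged: [3, 6, 11, 12]
Compare 16 vs 15: take 15 from right. Merged: [3, 6, 11, 12, 15]
Compare 16 vs 19: take 16 from left. Merged: [3, 6, 11, 12, 15, 16]
Compare 18 vs 19: take 18 from left. Merged: [3, 6, 11, 12, 15, 16, 18]
Append remaining from right: [19]. Merged: [3, 6, 11, 12, 15, 16, 18, 19]

Final merged array: [3, 6, 11, 12, 15, 16, 18, 19]
Total comparisons: 7

The merged array is [3, 6, 11, 12, 15, 16, 18, 19], requiring 7 comparisons. The merge step runs in O(n) time where n is the total number of elements.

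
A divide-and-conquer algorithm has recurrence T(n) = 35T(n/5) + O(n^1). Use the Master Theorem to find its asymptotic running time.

Master Theorem for T(n) = 35T(n/5) + O(n^1):

a = 35, b = 5, c = 1
log_b(a) = log_5(35) = 2.2091

Case 1: c = 1 < log_5(35) = 2.2091
T(n) = O(n^(log_5 35))

For T(n) = 35T(n/5) + O(n^1): log_5(35) = 2.2091. This is Case 1 of the Master Theorem (c < log_b(a), work dominated by leaves), giving O(n^(log_5 35)).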